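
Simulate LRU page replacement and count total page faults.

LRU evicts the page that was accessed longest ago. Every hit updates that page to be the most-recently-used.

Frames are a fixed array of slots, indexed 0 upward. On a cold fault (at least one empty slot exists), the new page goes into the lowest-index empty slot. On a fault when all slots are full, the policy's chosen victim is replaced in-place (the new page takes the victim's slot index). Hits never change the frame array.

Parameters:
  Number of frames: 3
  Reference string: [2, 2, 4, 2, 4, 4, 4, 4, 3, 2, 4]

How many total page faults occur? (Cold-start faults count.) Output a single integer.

Step 0: ref 2 → FAULT, frames=[2,-,-]
Step 1: ref 2 → HIT, frames=[2,-,-]
Step 2: ref 4 → FAULT, frames=[2,4,-]
Step 3: ref 2 → HIT, frames=[2,4,-]
Step 4: ref 4 → HIT, frames=[2,4,-]
Step 5: ref 4 → HIT, frames=[2,4,-]
Step 6: ref 4 → HIT, frames=[2,4,-]
Step 7: ref 4 → HIT, frames=[2,4,-]
Step 8: ref 3 → FAULT, frames=[2,4,3]
Step 9: ref 2 → HIT, frames=[2,4,3]
Step 10: ref 4 → HIT, frames=[2,4,3]
Total faults: 3

Answer: 3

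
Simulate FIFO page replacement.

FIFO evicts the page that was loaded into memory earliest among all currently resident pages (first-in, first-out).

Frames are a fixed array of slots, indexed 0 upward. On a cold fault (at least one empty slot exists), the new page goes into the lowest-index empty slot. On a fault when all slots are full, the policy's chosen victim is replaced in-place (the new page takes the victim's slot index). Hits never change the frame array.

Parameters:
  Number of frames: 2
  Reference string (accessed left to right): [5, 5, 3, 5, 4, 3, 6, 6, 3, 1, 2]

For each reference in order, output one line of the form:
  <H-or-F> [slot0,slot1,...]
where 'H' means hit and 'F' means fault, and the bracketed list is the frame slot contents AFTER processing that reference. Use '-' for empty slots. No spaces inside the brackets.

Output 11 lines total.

F [5,-]
H [5,-]
F [5,3]
H [5,3]
F [4,3]
H [4,3]
F [4,6]
H [4,6]
F [3,6]
F [3,1]
F [2,1]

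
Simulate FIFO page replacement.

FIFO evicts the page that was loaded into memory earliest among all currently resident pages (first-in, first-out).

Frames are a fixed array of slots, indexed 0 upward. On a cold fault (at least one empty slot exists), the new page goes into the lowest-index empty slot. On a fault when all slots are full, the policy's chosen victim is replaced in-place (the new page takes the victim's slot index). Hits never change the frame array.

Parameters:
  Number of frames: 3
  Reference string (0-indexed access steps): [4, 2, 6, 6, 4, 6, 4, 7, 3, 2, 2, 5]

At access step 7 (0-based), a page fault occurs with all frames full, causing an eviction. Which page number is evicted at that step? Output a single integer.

Step 0: ref 4 -> FAULT, frames=[4,-,-]
Step 1: ref 2 -> FAULT, frames=[4,2,-]
Step 2: ref 6 -> FAULT, frames=[4,2,6]
Step 3: ref 6 -> HIT, frames=[4,2,6]
Step 4: ref 4 -> HIT, frames=[4,2,6]
Step 5: ref 6 -> HIT, frames=[4,2,6]
Step 6: ref 4 -> HIT, frames=[4,2,6]
Step 7: ref 7 -> FAULT, evict 4, frames=[7,2,6]
At step 7: evicted page 4

Answer: 4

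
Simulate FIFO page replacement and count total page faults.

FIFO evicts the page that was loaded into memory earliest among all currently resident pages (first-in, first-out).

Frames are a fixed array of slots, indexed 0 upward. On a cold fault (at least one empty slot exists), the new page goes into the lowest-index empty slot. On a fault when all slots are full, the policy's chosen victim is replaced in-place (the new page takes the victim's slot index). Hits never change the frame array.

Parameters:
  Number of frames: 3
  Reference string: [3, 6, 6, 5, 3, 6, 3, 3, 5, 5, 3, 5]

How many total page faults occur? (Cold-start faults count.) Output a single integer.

Answer: 3

Derivation:
Step 0: ref 3 → FAULT, frames=[3,-,-]
Step 1: ref 6 → FAULT, frames=[3,6,-]
Step 2: ref 6 → HIT, frames=[3,6,-]
Step 3: ref 5 → FAULT, frames=[3,6,5]
Step 4: ref 3 → HIT, frames=[3,6,5]
Step 5: ref 6 → HIT, frames=[3,6,5]
Step 6: ref 3 → HIT, frames=[3,6,5]
Step 7: ref 3 → HIT, frames=[3,6,5]
Step 8: ref 5 → HIT, frames=[3,6,5]
Step 9: ref 5 → HIT, frames=[3,6,5]
Step 10: ref 3 → HIT, frames=[3,6,5]
Step 11: ref 5 → HIT, frames=[3,6,5]
Total faults: 3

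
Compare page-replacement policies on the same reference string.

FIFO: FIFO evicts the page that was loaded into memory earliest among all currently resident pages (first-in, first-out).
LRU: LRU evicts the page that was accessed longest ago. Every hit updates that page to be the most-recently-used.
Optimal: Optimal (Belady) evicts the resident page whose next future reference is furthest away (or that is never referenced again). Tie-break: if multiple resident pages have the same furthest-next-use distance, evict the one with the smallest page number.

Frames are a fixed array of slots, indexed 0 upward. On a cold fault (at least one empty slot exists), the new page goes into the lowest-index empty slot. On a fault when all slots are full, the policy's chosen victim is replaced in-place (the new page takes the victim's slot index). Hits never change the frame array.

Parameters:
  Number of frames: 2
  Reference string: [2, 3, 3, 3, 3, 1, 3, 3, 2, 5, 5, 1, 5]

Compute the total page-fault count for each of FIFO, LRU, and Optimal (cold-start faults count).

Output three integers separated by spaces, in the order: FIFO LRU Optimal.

Answer: 6 6 5

Derivation:
--- FIFO ---
  step 0: ref 2 -> FAULT, frames=[2,-] (faults so far: 1)
  step 1: ref 3 -> FAULT, frames=[2,3] (faults so far: 2)
  step 2: ref 3 -> HIT, frames=[2,3] (faults so far: 2)
  step 3: ref 3 -> HIT, frames=[2,3] (faults so far: 2)
  step 4: ref 3 -> HIT, frames=[2,3] (faults so far: 2)
  step 5: ref 1 -> FAULT, evict 2, frames=[1,3] (faults so far: 3)
  step 6: ref 3 -> HIT, frames=[1,3] (faults so far: 3)
  step 7: ref 3 -> HIT, frames=[1,3] (faults so far: 3)
  step 8: ref 2 -> FAULT, evict 3, frames=[1,2] (faults so far: 4)
  step 9: ref 5 -> FAULT, evict 1, frames=[5,2] (faults so far: 5)
  step 10: ref 5 -> HIT, frames=[5,2] (faults so far: 5)
  step 11: ref 1 -> FAULT, evict 2, frames=[5,1] (faults so far: 6)
  step 12: ref 5 -> HIT, frames=[5,1] (faults so far: 6)
  FIFO total faults: 6
--- LRU ---
  step 0: ref 2 -> FAULT, frames=[2,-] (faults so far: 1)
  step 1: ref 3 -> FAULT, frames=[2,3] (faults so far: 2)
  step 2: ref 3 -> HIT, frames=[2,3] (faults so far: 2)
  step 3: ref 3 -> HIT, frames=[2,3] (faults so far: 2)
  step 4: ref 3 -> HIT, frames=[2,3] (faults so far: 2)
  step 5: ref 1 -> FAULT, evict 2, frames=[1,3] (faults so far: 3)
  step 6: ref 3 -> HIT, frames=[1,3] (faults so far: 3)
  step 7: ref 3 -> HIT, frames=[1,3] (faults so far: 3)
  step 8: ref 2 -> FAULT, evict 1, frames=[2,3] (faults so far: 4)
  step 9: ref 5 -> FAULT, evict 3, frames=[2,5] (faults so far: 5)
  step 10: ref 5 -> HIT, frames=[2,5] (faults so far: 5)
  step 11: ref 1 -> FAULT, evict 2, frames=[1,5] (faults so far: 6)
  step 12: ref 5 -> HIT, frames=[1,5] (faults so far: 6)
  LRU total faults: 6
--- Optimal ---
  step 0: ref 2 -> FAULT, frames=[2,-] (faults so far: 1)
  step 1: ref 3 -> FAULT, frames=[2,3] (faults so far: 2)
  step 2: ref 3 -> HIT, frames=[2,3] (faults so far: 2)
  step 3: ref 3 -> HIT, frames=[2,3] (faults so far: 2)
  step 4: ref 3 -> HIT, frames=[2,3] (faults so far: 2)
  step 5: ref 1 -> FAULT, evict 2, frames=[1,3] (faults so far: 3)
  step 6: ref 3 -> HIT, frames=[1,3] (faults so far: 3)
  step 7: ref 3 -> HIT, frames=[1,3] (faults so far: 3)
  step 8: ref 2 -> FAULT, evict 3, frames=[1,2] (faults so far: 4)
  step 9: ref 5 -> FAULT, evict 2, frames=[1,5] (faults so far: 5)
  step 10: ref 5 -> HIT, frames=[1,5] (faults so far: 5)
  step 11: ref 1 -> HIT, frames=[1,5] (faults so far: 5)
  step 12: ref 5 -> HIT, frames=[1,5] (faults so far: 5)
  Optimal total faults: 5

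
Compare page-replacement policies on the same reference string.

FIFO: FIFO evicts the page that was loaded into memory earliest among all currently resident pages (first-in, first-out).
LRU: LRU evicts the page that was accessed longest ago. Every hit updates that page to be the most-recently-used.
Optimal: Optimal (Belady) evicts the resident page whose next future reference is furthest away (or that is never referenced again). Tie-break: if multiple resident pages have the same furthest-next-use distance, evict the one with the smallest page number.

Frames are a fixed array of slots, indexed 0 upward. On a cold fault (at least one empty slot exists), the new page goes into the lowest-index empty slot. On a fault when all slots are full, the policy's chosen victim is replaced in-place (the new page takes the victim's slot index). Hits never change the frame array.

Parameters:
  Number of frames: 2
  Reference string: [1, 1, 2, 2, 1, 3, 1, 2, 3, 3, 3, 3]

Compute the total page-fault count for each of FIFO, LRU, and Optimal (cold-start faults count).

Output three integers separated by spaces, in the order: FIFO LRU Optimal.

Answer: 6 5 4

Derivation:
--- FIFO ---
  step 0: ref 1 -> FAULT, frames=[1,-] (faults so far: 1)
  step 1: ref 1 -> HIT, frames=[1,-] (faults so far: 1)
  step 2: ref 2 -> FAULT, frames=[1,2] (faults so far: 2)
  step 3: ref 2 -> HIT, frames=[1,2] (faults so far: 2)
  step 4: ref 1 -> HIT, frames=[1,2] (faults so far: 2)
  step 5: ref 3 -> FAULT, evict 1, frames=[3,2] (faults so far: 3)
  step 6: ref 1 -> FAULT, evict 2, frames=[3,1] (faults so far: 4)
  step 7: ref 2 -> FAULT, evict 3, frames=[2,1] (faults so far: 5)
  step 8: ref 3 -> FAULT, evict 1, frames=[2,3] (faults so far: 6)
  step 9: ref 3 -> HIT, frames=[2,3] (faults so far: 6)
  step 10: ref 3 -> HIT, frames=[2,3] (faults so far: 6)
  step 11: ref 3 -> HIT, frames=[2,3] (faults so far: 6)
  FIFO total faults: 6
--- LRU ---
  step 0: ref 1 -> FAULT, frames=[1,-] (faults so far: 1)
  step 1: ref 1 -> HIT, frames=[1,-] (faults so far: 1)
  step 2: ref 2 -> FAULT, frames=[1,2] (faults so far: 2)
  step 3: ref 2 -> HIT, frames=[1,2] (faults so far: 2)
  step 4: ref 1 -> HIT, frames=[1,2] (faults so far: 2)
  step 5: ref 3 -> FAULT, evict 2, frames=[1,3] (faults so far: 3)
  step 6: ref 1 -> HIT, frames=[1,3] (faults so far: 3)
  step 7: ref 2 -> FAULT, evict 3, frames=[1,2] (faults so far: 4)
  step 8: ref 3 -> FAULT, evict 1, frames=[3,2] (faults so far: 5)
  step 9: ref 3 -> HIT, frames=[3,2] (faults so far: 5)
  step 10: ref 3 -> HIT, frames=[3,2] (faults so far: 5)
  step 11: ref 3 -> HIT, frames=[3,2] (faults so far: 5)
  LRU total faults: 5
--- Optimal ---
  step 0: ref 1 -> FAULT, frames=[1,-] (faults so far: 1)
  step 1: ref 1 -> HIT, frames=[1,-] (faults so far: 1)
  step 2: ref 2 -> FAULT, frames=[1,2] (faults so far: 2)
  step 3: ref 2 -> HIT, frames=[1,2] (faults so far: 2)
  step 4: ref 1 -> HIT, frames=[1,2] (faults so far: 2)
  step 5: ref 3 -> FAULT, evict 2, frames=[1,3] (faults so far: 3)
  step 6: ref 1 -> HIT, frames=[1,3] (faults so far: 3)
  step 7: ref 2 -> FAULT, evict 1, frames=[2,3] (faults so far: 4)
  step 8: ref 3 -> HIT, frames=[2,3] (faults so far: 4)
  step 9: ref 3 -> HIT, frames=[2,3] (faults so far: 4)
  step 10: ref 3 -> HIT, frames=[2,3] (faults so far: 4)
  step 11: ref 3 -> HIT, frames=[2,3] (faults so far: 4)
  Optimal total faults: 4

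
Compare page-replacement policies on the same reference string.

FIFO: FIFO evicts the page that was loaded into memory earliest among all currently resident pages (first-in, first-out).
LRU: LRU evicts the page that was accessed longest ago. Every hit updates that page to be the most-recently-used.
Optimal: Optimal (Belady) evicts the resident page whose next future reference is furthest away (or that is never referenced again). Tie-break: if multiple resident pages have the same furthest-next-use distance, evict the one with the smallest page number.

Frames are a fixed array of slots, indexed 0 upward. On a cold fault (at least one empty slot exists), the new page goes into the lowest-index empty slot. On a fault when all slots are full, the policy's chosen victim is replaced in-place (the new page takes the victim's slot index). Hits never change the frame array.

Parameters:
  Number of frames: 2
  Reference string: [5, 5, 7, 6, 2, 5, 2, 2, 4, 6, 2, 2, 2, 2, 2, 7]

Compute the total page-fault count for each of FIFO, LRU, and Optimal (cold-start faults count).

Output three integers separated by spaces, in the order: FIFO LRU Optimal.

--- FIFO ---
  step 0: ref 5 -> FAULT, frames=[5,-] (faults so far: 1)
  step 1: ref 5 -> HIT, frames=[5,-] (faults so far: 1)
  step 2: ref 7 -> FAULT, frames=[5,7] (faults so far: 2)
  step 3: ref 6 -> FAULT, evict 5, frames=[6,7] (faults so far: 3)
  step 4: ref 2 -> FAULT, evict 7, frames=[6,2] (faults so far: 4)
  step 5: ref 5 -> FAULT, evict 6, frames=[5,2] (faults so far: 5)
  step 6: ref 2 -> HIT, frames=[5,2] (faults so far: 5)
  step 7: ref 2 -> HIT, frames=[5,2] (faults so far: 5)
  step 8: ref 4 -> FAULT, evict 2, frames=[5,4] (faults so far: 6)
  step 9: ref 6 -> FAULT, evict 5, frames=[6,4] (faults so far: 7)
  step 10: ref 2 -> FAULT, evict 4, frames=[6,2] (faults so far: 8)
  step 11: ref 2 -> HIT, frames=[6,2] (faults so far: 8)
  step 12: ref 2 -> HIT, frames=[6,2] (faults so far: 8)
  step 13: ref 2 -> HIT, frames=[6,2] (faults so far: 8)
  step 14: ref 2 -> HIT, frames=[6,2] (faults so far: 8)
  step 15: ref 7 -> FAULT, evict 6, frames=[7,2] (faults so far: 9)
  FIFO total faults: 9
--- LRU ---
  step 0: ref 5 -> FAULT, frames=[5,-] (faults so far: 1)
  step 1: ref 5 -> HIT, frames=[5,-] (faults so far: 1)
  step 2: ref 7 -> FAULT, frames=[5,7] (faults so far: 2)
  step 3: ref 6 -> FAULT, evict 5, frames=[6,7] (faults so far: 3)
  step 4: ref 2 -> FAULT, evict 7, frames=[6,2] (faults so far: 4)
  step 5: ref 5 -> FAULT, evict 6, frames=[5,2] (faults so far: 5)
  step 6: ref 2 -> HIT, frames=[5,2] (faults so far: 5)
  step 7: ref 2 -> HIT, frames=[5,2] (faults so far: 5)
  step 8: ref 4 -> FAULT, evict 5, frames=[4,2] (faults so far: 6)
  step 9: ref 6 -> FAULT, evict 2, frames=[4,6] (faults so far: 7)
  step 10: ref 2 -> FAULT, evict 4, frames=[2,6] (faults so far: 8)
  step 11: ref 2 -> HIT, frames=[2,6] (faults so far: 8)
  step 12: ref 2 -> HIT, frames=[2,6] (faults so far: 8)
  step 13: ref 2 -> HIT, frames=[2,6] (faults so far: 8)
  step 14: ref 2 -> HIT, frames=[2,6] (faults so far: 8)
  step 15: ref 7 -> FAULT, evict 6, frames=[2,7] (faults so far: 9)
  LRU total faults: 9
--- Optimal ---
  step 0: ref 5 -> FAULT, frames=[5,-] (faults so far: 1)
  step 1: ref 5 -> HIT, frames=[5,-] (faults so far: 1)
  step 2: ref 7 -> FAULT, frames=[5,7] (faults so far: 2)
  step 3: ref 6 -> FAULT, evict 7, frames=[5,6] (faults so far: 3)
  step 4: ref 2 -> FAULT, evict 6, frames=[5,2] (faults so far: 4)
  step 5: ref 5 -> HIT, frames=[5,2] (faults so far: 4)
  step 6: ref 2 -> HIT, frames=[5,2] (faults so far: 4)
  step 7: ref 2 -> HIT, frames=[5,2] (faults so far: 4)
  step 8: ref 4 -> FAULT, evict 5, frames=[4,2] (faults so far: 5)
  step 9: ref 6 -> FAULT, evict 4, frames=[6,2] (faults so far: 6)
  step 10: ref 2 -> HIT, frames=[6,2] (faults so far: 6)
  step 11: ref 2 -> HIT, frames=[6,2] (faults so far: 6)
  step 12: ref 2 -> HIT, frames=[6,2] (faults so far: 6)
  step 13: ref 2 -> HIT, frames=[6,2] (faults so far: 6)
  step 14: ref 2 -> HIT, frames=[6,2] (faults so far: 6)
  step 15: ref 7 -> FAULT, evict 2, frames=[6,7] (faults so far: 7)
  Optimal total faults: 7

Answer: 9 9 7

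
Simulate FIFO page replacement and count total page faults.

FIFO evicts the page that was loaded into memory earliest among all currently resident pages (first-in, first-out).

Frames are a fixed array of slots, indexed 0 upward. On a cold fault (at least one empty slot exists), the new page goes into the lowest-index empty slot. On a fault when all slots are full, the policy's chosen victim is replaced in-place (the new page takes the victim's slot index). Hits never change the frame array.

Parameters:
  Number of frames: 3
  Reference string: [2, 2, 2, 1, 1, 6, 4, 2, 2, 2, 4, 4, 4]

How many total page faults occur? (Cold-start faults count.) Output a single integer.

Step 0: ref 2 → FAULT, frames=[2,-,-]
Step 1: ref 2 → HIT, frames=[2,-,-]
Step 2: ref 2 → HIT, frames=[2,-,-]
Step 3: ref 1 → FAULT, frames=[2,1,-]
Step 4: ref 1 → HIT, frames=[2,1,-]
Step 5: ref 6 → FAULT, frames=[2,1,6]
Step 6: ref 4 → FAULT (evict 2), frames=[4,1,6]
Step 7: ref 2 → FAULT (evict 1), frames=[4,2,6]
Step 8: ref 2 → HIT, frames=[4,2,6]
Step 9: ref 2 → HIT, frames=[4,2,6]
Step 10: ref 4 → HIT, frames=[4,2,6]
Step 11: ref 4 → HIT, frames=[4,2,6]
Step 12: ref 4 → HIT, frames=[4,2,6]
Total faults: 5

Answer: 5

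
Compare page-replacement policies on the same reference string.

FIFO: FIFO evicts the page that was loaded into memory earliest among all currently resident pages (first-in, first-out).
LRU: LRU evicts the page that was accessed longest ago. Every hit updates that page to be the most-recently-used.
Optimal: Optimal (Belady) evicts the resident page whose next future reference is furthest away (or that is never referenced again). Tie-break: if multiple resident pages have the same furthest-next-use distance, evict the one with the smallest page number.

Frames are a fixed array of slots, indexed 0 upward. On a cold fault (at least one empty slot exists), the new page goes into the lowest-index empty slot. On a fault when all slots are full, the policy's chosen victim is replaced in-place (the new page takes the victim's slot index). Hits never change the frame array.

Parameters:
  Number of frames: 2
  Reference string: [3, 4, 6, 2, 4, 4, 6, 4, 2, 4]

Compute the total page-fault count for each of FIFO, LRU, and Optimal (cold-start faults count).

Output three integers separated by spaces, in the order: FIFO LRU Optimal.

Answer: 8 7 6

Derivation:
--- FIFO ---
  step 0: ref 3 -> FAULT, frames=[3,-] (faults so far: 1)
  step 1: ref 4 -> FAULT, frames=[3,4] (faults so far: 2)
  step 2: ref 6 -> FAULT, evict 3, frames=[6,4] (faults so far: 3)
  step 3: ref 2 -> FAULT, evict 4, frames=[6,2] (faults so far: 4)
  step 4: ref 4 -> FAULT, evict 6, frames=[4,2] (faults so far: 5)
  step 5: ref 4 -> HIT, frames=[4,2] (faults so far: 5)
  step 6: ref 6 -> FAULT, evict 2, frames=[4,6] (faults so far: 6)
  step 7: ref 4 -> HIT, frames=[4,6] (faults so far: 6)
  step 8: ref 2 -> FAULT, evict 4, frames=[2,6] (faults so far: 7)
  step 9: ref 4 -> FAULT, evict 6, frames=[2,4] (faults so far: 8)
  FIFO total faults: 8
--- LRU ---
  step 0: ref 3 -> FAULT, frames=[3,-] (faults so far: 1)
  step 1: ref 4 -> FAULT, frames=[3,4] (faults so far: 2)
  step 2: ref 6 -> FAULT, evict 3, frames=[6,4] (faults so far: 3)
  step 3: ref 2 -> FAULT, evict 4, frames=[6,2] (faults so far: 4)
  step 4: ref 4 -> FAULT, evict 6, frames=[4,2] (faults so far: 5)
  step 5: ref 4 -> HIT, frames=[4,2] (faults so far: 5)
  step 6: ref 6 -> FAULT, evict 2, frames=[4,6] (faults so far: 6)
  step 7: ref 4 -> HIT, frames=[4,6] (faults so far: 6)
  step 8: ref 2 -> FAULT, evict 6, frames=[4,2] (faults so far: 7)
  step 9: ref 4 -> HIT, frames=[4,2] (faults so far: 7)
  LRU total faults: 7
--- Optimal ---
  step 0: ref 3 -> FAULT, frames=[3,-] (faults so far: 1)
  step 1: ref 4 -> FAULT, frames=[3,4] (faults so far: 2)
  step 2: ref 6 -> FAULT, evict 3, frames=[6,4] (faults so far: 3)
  step 3: ref 2 -> FAULT, evict 6, frames=[2,4] (faults so far: 4)
  step 4: ref 4 -> HIT, frames=[2,4] (faults so far: 4)
  step 5: ref 4 -> HIT, frames=[2,4] (faults so far: 4)
  step 6: ref 6 -> FAULT, evict 2, frames=[6,4] (faults so far: 5)
  step 7: ref 4 -> HIT, frames=[6,4] (faults so far: 5)
  step 8: ref 2 -> FAULT, evict 6, frames=[2,4] (faults so far: 6)
  step 9: ref 4 -> HIT, frames=[2,4] (faults so far: 6)
  Optimal total faults: 6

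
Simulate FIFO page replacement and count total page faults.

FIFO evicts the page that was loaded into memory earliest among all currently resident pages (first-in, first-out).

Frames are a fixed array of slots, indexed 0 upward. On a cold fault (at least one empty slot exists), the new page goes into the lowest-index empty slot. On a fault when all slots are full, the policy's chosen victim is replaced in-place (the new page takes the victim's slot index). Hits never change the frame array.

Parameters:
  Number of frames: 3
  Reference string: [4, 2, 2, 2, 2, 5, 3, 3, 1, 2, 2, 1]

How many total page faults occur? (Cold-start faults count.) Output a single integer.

Step 0: ref 4 → FAULT, frames=[4,-,-]
Step 1: ref 2 → FAULT, frames=[4,2,-]
Step 2: ref 2 → HIT, frames=[4,2,-]
Step 3: ref 2 → HIT, frames=[4,2,-]
Step 4: ref 2 → HIT, frames=[4,2,-]
Step 5: ref 5 → FAULT, frames=[4,2,5]
Step 6: ref 3 → FAULT (evict 4), frames=[3,2,5]
Step 7: ref 3 → HIT, frames=[3,2,5]
Step 8: ref 1 → FAULT (evict 2), frames=[3,1,5]
Step 9: ref 2 → FAULT (evict 5), frames=[3,1,2]
Step 10: ref 2 → HIT, frames=[3,1,2]
Step 11: ref 1 → HIT, frames=[3,1,2]
Total faults: 6

Answer: 6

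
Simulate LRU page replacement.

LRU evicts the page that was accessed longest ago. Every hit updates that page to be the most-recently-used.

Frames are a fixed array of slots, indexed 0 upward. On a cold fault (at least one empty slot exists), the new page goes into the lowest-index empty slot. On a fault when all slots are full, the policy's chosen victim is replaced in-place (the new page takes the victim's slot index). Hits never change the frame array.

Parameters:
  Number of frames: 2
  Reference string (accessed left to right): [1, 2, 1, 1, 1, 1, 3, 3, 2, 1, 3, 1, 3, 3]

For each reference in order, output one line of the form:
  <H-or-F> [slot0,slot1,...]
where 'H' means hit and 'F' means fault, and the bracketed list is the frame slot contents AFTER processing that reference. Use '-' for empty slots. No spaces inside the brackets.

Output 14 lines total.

F [1,-]
F [1,2]
H [1,2]
H [1,2]
H [1,2]
H [1,2]
F [1,3]
H [1,3]
F [2,3]
F [2,1]
F [3,1]
H [3,1]
H [3,1]
H [3,1]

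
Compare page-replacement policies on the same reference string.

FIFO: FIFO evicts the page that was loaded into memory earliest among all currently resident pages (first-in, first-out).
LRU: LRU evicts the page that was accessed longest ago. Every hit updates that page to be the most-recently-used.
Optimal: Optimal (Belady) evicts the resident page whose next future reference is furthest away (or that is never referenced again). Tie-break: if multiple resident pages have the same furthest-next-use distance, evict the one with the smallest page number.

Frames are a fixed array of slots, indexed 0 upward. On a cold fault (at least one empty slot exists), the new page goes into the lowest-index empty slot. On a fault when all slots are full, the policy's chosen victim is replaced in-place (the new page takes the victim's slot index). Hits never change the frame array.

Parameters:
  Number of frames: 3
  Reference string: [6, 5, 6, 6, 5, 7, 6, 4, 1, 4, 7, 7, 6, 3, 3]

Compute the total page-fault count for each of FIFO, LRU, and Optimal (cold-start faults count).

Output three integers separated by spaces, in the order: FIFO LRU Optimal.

Answer: 7 8 7

Derivation:
--- FIFO ---
  step 0: ref 6 -> FAULT, frames=[6,-,-] (faults so far: 1)
  step 1: ref 5 -> FAULT, frames=[6,5,-] (faults so far: 2)
  step 2: ref 6 -> HIT, frames=[6,5,-] (faults so far: 2)
  step 3: ref 6 -> HIT, frames=[6,5,-] (faults so far: 2)
  step 4: ref 5 -> HIT, frames=[6,5,-] (faults so far: 2)
  step 5: ref 7 -> FAULT, frames=[6,5,7] (faults so far: 3)
  step 6: ref 6 -> HIT, frames=[6,5,7] (faults so far: 3)
  step 7: ref 4 -> FAULT, evict 6, frames=[4,5,7] (faults so far: 4)
  step 8: ref 1 -> FAULT, evict 5, frames=[4,1,7] (faults so far: 5)
  step 9: ref 4 -> HIT, frames=[4,1,7] (faults so far: 5)
  step 10: ref 7 -> HIT, frames=[4,1,7] (faults so far: 5)
  step 11: ref 7 -> HIT, frames=[4,1,7] (faults so far: 5)
  step 12: ref 6 -> FAULT, evict 7, frames=[4,1,6] (faults so far: 6)
  step 13: ref 3 -> FAULT, evict 4, frames=[3,1,6] (faults so far: 7)
  step 14: ref 3 -> HIT, frames=[3,1,6] (faults so far: 7)
  FIFO total faults: 7
--- LRU ---
  step 0: ref 6 -> FAULT, frames=[6,-,-] (faults so far: 1)
  step 1: ref 5 -> FAULT, frames=[6,5,-] (faults so far: 2)
  step 2: ref 6 -> HIT, frames=[6,5,-] (faults so far: 2)
  step 3: ref 6 -> HIT, frames=[6,5,-] (faults so far: 2)
  step 4: ref 5 -> HIT, frames=[6,5,-] (faults so far: 2)
  step 5: ref 7 -> FAULT, frames=[6,5,7] (faults so far: 3)
  step 6: ref 6 -> HIT, frames=[6,5,7] (faults so far: 3)
  step 7: ref 4 -> FAULT, evict 5, frames=[6,4,7] (faults so far: 4)
  step 8: ref 1 -> FAULT, evict 7, frames=[6,4,1] (faults so far: 5)
  step 9: ref 4 -> HIT, frames=[6,4,1] (faults so far: 5)
  step 10: ref 7 -> FAULT, evict 6, frames=[7,4,1] (faults so far: 6)
  step 11: ref 7 -> HIT, frames=[7,4,1] (faults so far: 6)
  step 12: ref 6 -> FAULT, evict 1, frames=[7,4,6] (faults so far: 7)
  step 13: ref 3 -> FAULT, evict 4, frames=[7,3,6] (faults so far: 8)
  step 14: ref 3 -> HIT, frames=[7,3,6] (faults so far: 8)
  LRU total faults: 8
--- Optimal ---
  step 0: ref 6 -> FAULT, frames=[6,-,-] (faults so far: 1)
  step 1: ref 5 -> FAULT, frames=[6,5,-] (faults so far: 2)
  step 2: ref 6 -> HIT, frames=[6,5,-] (faults so far: 2)
  step 3: ref 6 -> HIT, frames=[6,5,-] (faults so far: 2)
  step 4: ref 5 -> HIT, frames=[6,5,-] (faults so far: 2)
  step 5: ref 7 -> FAULT, frames=[6,5,7] (faults so far: 3)
  step 6: ref 6 -> HIT, frames=[6,5,7] (faults so far: 3)
  step 7: ref 4 -> FAULT, evict 5, frames=[6,4,7] (faults so far: 4)
  step 8: ref 1 -> FAULT, evict 6, frames=[1,4,7] (faults so far: 5)
  step 9: ref 4 -> HIT, frames=[1,4,7] (faults so far: 5)
  step 10: ref 7 -> HIT, frames=[1,4,7] (faults so far: 5)
  step 11: ref 7 -> HIT, frames=[1,4,7] (faults so far: 5)
  step 12: ref 6 -> FAULT, evict 1, frames=[6,4,7] (faults so far: 6)
  step 13: ref 3 -> FAULT, evict 4, frames=[6,3,7] (faults so far: 7)
  step 14: ref 3 -> HIT, frames=[6,3,7] (faults so far: 7)
  Optimal total faults: 7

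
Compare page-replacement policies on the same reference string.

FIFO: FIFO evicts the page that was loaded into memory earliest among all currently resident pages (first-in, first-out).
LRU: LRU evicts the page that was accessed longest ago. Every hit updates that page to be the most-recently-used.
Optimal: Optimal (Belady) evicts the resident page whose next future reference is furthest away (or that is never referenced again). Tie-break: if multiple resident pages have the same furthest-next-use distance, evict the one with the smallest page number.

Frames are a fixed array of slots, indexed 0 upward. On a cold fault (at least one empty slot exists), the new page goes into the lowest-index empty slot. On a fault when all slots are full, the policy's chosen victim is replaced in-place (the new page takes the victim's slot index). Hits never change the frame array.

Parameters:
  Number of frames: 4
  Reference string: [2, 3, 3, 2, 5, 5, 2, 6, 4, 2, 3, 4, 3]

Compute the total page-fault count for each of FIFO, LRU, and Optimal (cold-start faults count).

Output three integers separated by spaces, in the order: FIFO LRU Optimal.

Answer: 7 6 5

Derivation:
--- FIFO ---
  step 0: ref 2 -> FAULT, frames=[2,-,-,-] (faults so far: 1)
  step 1: ref 3 -> FAULT, frames=[2,3,-,-] (faults so far: 2)
  step 2: ref 3 -> HIT, frames=[2,3,-,-] (faults so far: 2)
  step 3: ref 2 -> HIT, frames=[2,3,-,-] (faults so far: 2)
  step 4: ref 5 -> FAULT, frames=[2,3,5,-] (faults so far: 3)
  step 5: ref 5 -> HIT, frames=[2,3,5,-] (faults so far: 3)
  step 6: ref 2 -> HIT, frames=[2,3,5,-] (faults so far: 3)
  step 7: ref 6 -> FAULT, frames=[2,3,5,6] (faults so far: 4)
  step 8: ref 4 -> FAULT, evict 2, frames=[4,3,5,6] (faults so far: 5)
  step 9: ref 2 -> FAULT, evict 3, frames=[4,2,5,6] (faults so far: 6)
  step 10: ref 3 -> FAULT, evict 5, frames=[4,2,3,6] (faults so far: 7)
  step 11: ref 4 -> HIT, frames=[4,2,3,6] (faults so far: 7)
  step 12: ref 3 -> HIT, frames=[4,2,3,6] (faults so far: 7)
  FIFO total faults: 7
--- LRU ---
  step 0: ref 2 -> FAULT, frames=[2,-,-,-] (faults so far: 1)
  step 1: ref 3 -> FAULT, frames=[2,3,-,-] (faults so far: 2)
  step 2: ref 3 -> HIT, frames=[2,3,-,-] (faults so far: 2)
  step 3: ref 2 -> HIT, frames=[2,3,-,-] (faults so far: 2)
  step 4: ref 5 -> FAULT, frames=[2,3,5,-] (faults so far: 3)
  step 5: ref 5 -> HIT, frames=[2,3,5,-] (faults so far: 3)
  step 6: ref 2 -> HIT, frames=[2,3,5,-] (faults so far: 3)
  step 7: ref 6 -> FAULT, frames=[2,3,5,6] (faults so far: 4)
  step 8: ref 4 -> FAULT, evict 3, frames=[2,4,5,6] (faults so far: 5)
  step 9: ref 2 -> HIT, frames=[2,4,5,6] (faults so far: 5)
  step 10: ref 3 -> FAULT, evict 5, frames=[2,4,3,6] (faults so far: 6)
  step 11: ref 4 -> HIT, frames=[2,4,3,6] (faults so far: 6)
  step 12: ref 3 -> HIT, frames=[2,4,3,6] (faults so far: 6)
  LRU total faults: 6
--- Optimal ---
  step 0: ref 2 -> FAULT, frames=[2,-,-,-] (faults so far: 1)
  step 1: ref 3 -> FAULT, frames=[2,3,-,-] (faults so far: 2)
  step 2: ref 3 -> HIT, frames=[2,3,-,-] (faults so far: 2)
  step 3: ref 2 -> HIT, frames=[2,3,-,-] (faults so far: 2)
  step 4: ref 5 -> FAULT, frames=[2,3,5,-] (faults so far: 3)
  step 5: ref 5 -> HIT, frames=[2,3,5,-] (faults so far: 3)
  step 6: ref 2 -> HIT, frames=[2,3,5,-] (faults so far: 3)
  step 7: ref 6 -> FAULT, frames=[2,3,5,6] (faults so far: 4)
  step 8: ref 4 -> FAULT, evict 5, frames=[2,3,4,6] (faults so far: 5)
  step 9: ref 2 -> HIT, frames=[2,3,4,6] (faults so far: 5)
  step 10: ref 3 -> HIT, frames=[2,3,4,6] (faults so far: 5)
  step 11: ref 4 -> HIT, frames=[2,3,4,6] (faults so far: 5)
  step 12: ref 3 -> HIT, frames=[2,3,4,6] (faults so far: 5)
  Optimal total faults: 5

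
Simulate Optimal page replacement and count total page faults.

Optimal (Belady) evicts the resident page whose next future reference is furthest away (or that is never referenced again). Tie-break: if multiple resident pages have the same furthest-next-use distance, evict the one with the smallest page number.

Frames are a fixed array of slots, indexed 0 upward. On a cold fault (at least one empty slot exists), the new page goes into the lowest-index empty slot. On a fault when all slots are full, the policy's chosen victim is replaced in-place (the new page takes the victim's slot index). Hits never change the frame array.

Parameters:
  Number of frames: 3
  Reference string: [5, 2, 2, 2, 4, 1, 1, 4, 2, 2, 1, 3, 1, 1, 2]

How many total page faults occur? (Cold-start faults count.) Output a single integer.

Step 0: ref 5 → FAULT, frames=[5,-,-]
Step 1: ref 2 → FAULT, frames=[5,2,-]
Step 2: ref 2 → HIT, frames=[5,2,-]
Step 3: ref 2 → HIT, frames=[5,2,-]
Step 4: ref 4 → FAULT, frames=[5,2,4]
Step 5: ref 1 → FAULT (evict 5), frames=[1,2,4]
Step 6: ref 1 → HIT, frames=[1,2,4]
Step 7: ref 4 → HIT, frames=[1,2,4]
Step 8: ref 2 → HIT, frames=[1,2,4]
Step 9: ref 2 → HIT, frames=[1,2,4]
Step 10: ref 1 → HIT, frames=[1,2,4]
Step 11: ref 3 → FAULT (evict 4), frames=[1,2,3]
Step 12: ref 1 → HIT, frames=[1,2,3]
Step 13: ref 1 → HIT, frames=[1,2,3]
Step 14: ref 2 → HIT, frames=[1,2,3]
Total faults: 5

Answer: 5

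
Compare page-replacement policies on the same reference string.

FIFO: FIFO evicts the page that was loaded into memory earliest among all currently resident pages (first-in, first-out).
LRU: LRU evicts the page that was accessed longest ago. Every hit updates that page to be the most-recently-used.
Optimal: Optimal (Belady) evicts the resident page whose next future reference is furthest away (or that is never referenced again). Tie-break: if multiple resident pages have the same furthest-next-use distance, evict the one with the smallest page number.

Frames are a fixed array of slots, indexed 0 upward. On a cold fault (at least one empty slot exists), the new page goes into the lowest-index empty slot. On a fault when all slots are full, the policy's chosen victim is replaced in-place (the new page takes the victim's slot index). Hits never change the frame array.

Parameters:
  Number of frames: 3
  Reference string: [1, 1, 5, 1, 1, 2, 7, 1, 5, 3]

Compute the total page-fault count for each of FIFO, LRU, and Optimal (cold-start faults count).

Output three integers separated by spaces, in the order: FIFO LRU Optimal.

--- FIFO ---
  step 0: ref 1 -> FAULT, frames=[1,-,-] (faults so far: 1)
  step 1: ref 1 -> HIT, frames=[1,-,-] (faults so far: 1)
  step 2: ref 5 -> FAULT, frames=[1,5,-] (faults so far: 2)
  step 3: ref 1 -> HIT, frames=[1,5,-] (faults so far: 2)
  step 4: ref 1 -> HIT, frames=[1,5,-] (faults so far: 2)
  step 5: ref 2 -> FAULT, frames=[1,5,2] (faults so far: 3)
  step 6: ref 7 -> FAULT, evict 1, frames=[7,5,2] (faults so far: 4)
  step 7: ref 1 -> FAULT, evict 5, frames=[7,1,2] (faults so far: 5)
  step 8: ref 5 -> FAULT, evict 2, frames=[7,1,5] (faults so far: 6)
  step 9: ref 3 -> FAULT, evict 7, frames=[3,1,5] (faults so far: 7)
  FIFO total faults: 7
--- LRU ---
  step 0: ref 1 -> FAULT, frames=[1,-,-] (faults so far: 1)
  step 1: ref 1 -> HIT, frames=[1,-,-] (faults so far: 1)
  step 2: ref 5 -> FAULT, frames=[1,5,-] (faults so far: 2)
  step 3: ref 1 -> HIT, frames=[1,5,-] (faults so far: 2)
  step 4: ref 1 -> HIT, frames=[1,5,-] (faults so far: 2)
  step 5: ref 2 -> FAULT, frames=[1,5,2] (faults so far: 3)
  step 6: ref 7 -> FAULT, evict 5, frames=[1,7,2] (faults so far: 4)
  step 7: ref 1 -> HIT, frames=[1,7,2] (faults so far: 4)
  step 8: ref 5 -> FAULT, evict 2, frames=[1,7,5] (faults so far: 5)
  step 9: ref 3 -> FAULT, evict 7, frames=[1,3,5] (faults so far: 6)
  LRU total faults: 6
--- Optimal ---
  step 0: ref 1 -> FAULT, frames=[1,-,-] (faults so far: 1)
  step 1: ref 1 -> HIT, frames=[1,-,-] (faults so far: 1)
  step 2: ref 5 -> FAULT, frames=[1,5,-] (faults so far: 2)
  step 3: ref 1 -> HIT, frames=[1,5,-] (faults so far: 2)
  step 4: ref 1 -> HIT, frames=[1,5,-] (faults so far: 2)
  step 5: ref 2 -> FAULT, frames=[1,5,2] (faults so far: 3)
  step 6: ref 7 -> FAULT, evict 2, frames=[1,5,7] (faults so far: 4)
  step 7: ref 1 -> HIT, frames=[1,5,7] (faults so far: 4)
  step 8: ref 5 -> HIT, frames=[1,5,7] (faults so far: 4)
  step 9: ref 3 -> FAULT, evict 1, frames=[3,5,7] (faults so far: 5)
  Optimal total faults: 5

Answer: 7 6 5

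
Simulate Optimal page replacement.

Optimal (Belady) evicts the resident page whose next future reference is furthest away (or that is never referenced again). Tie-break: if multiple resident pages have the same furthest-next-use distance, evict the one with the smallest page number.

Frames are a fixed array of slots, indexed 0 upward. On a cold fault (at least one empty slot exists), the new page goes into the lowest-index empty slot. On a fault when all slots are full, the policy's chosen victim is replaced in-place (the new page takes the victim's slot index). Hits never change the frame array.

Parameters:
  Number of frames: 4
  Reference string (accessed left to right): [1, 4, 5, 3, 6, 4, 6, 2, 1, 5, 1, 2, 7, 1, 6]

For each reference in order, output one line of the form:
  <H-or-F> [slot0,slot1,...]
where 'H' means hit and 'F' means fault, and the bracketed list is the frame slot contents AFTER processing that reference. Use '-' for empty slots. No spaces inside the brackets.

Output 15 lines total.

F [1,-,-,-]
F [1,4,-,-]
F [1,4,5,-]
F [1,4,5,3]
F [1,4,5,6]
H [1,4,5,6]
H [1,4,5,6]
F [1,2,5,6]
H [1,2,5,6]
H [1,2,5,6]
H [1,2,5,6]
H [1,2,5,6]
F [1,7,5,6]
H [1,7,5,6]
H [1,7,5,6]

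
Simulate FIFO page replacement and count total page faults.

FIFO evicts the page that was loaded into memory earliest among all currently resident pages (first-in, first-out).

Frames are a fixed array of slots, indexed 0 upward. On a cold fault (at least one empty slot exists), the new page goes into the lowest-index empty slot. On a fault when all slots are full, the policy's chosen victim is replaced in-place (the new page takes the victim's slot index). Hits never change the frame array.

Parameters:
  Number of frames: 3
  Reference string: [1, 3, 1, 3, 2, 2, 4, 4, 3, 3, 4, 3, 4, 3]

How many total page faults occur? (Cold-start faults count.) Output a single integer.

Answer: 4

Derivation:
Step 0: ref 1 → FAULT, frames=[1,-,-]
Step 1: ref 3 → FAULT, frames=[1,3,-]
Step 2: ref 1 → HIT, frames=[1,3,-]
Step 3: ref 3 → HIT, frames=[1,3,-]
Step 4: ref 2 → FAULT, frames=[1,3,2]
Step 5: ref 2 → HIT, frames=[1,3,2]
Step 6: ref 4 → FAULT (evict 1), frames=[4,3,2]
Step 7: ref 4 → HIT, frames=[4,3,2]
Step 8: ref 3 → HIT, frames=[4,3,2]
Step 9: ref 3 → HIT, frames=[4,3,2]
Step 10: ref 4 → HIT, frames=[4,3,2]
Step 11: ref 3 → HIT, frames=[4,3,2]
Step 12: ref 4 → HIT, frames=[4,3,2]
Step 13: ref 3 → HIT, frames=[4,3,2]
Total faults: 4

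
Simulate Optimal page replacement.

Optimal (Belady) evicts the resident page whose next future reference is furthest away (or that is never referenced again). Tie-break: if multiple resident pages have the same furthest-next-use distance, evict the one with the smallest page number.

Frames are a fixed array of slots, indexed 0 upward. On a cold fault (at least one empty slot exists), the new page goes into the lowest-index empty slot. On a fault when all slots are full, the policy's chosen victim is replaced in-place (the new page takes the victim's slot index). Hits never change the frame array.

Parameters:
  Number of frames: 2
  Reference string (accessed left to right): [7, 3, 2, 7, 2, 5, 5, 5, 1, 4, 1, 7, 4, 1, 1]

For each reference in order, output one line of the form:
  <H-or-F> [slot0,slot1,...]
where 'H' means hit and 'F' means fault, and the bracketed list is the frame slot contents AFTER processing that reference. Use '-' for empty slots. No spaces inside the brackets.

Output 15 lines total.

F [7,-]
F [7,3]
F [7,2]
H [7,2]
H [7,2]
F [7,5]
H [7,5]
H [7,5]
F [7,1]
F [4,1]
H [4,1]
F [4,7]
H [4,7]
F [1,7]
H [1,7]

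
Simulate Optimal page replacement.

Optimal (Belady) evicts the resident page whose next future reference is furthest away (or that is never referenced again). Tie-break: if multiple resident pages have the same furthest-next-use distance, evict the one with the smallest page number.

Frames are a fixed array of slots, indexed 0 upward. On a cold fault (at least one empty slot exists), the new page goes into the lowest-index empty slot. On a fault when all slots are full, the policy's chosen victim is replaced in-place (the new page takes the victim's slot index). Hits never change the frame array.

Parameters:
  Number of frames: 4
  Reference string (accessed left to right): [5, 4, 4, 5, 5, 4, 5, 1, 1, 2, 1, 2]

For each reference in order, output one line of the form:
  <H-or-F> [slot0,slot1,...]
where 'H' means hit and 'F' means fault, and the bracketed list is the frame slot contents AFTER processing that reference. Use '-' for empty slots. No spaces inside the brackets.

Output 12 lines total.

F [5,-,-,-]
F [5,4,-,-]
H [5,4,-,-]
H [5,4,-,-]
H [5,4,-,-]
H [5,4,-,-]
H [5,4,-,-]
F [5,4,1,-]
H [5,4,1,-]
F [5,4,1,2]
H [5,4,1,2]
H [5,4,1,2]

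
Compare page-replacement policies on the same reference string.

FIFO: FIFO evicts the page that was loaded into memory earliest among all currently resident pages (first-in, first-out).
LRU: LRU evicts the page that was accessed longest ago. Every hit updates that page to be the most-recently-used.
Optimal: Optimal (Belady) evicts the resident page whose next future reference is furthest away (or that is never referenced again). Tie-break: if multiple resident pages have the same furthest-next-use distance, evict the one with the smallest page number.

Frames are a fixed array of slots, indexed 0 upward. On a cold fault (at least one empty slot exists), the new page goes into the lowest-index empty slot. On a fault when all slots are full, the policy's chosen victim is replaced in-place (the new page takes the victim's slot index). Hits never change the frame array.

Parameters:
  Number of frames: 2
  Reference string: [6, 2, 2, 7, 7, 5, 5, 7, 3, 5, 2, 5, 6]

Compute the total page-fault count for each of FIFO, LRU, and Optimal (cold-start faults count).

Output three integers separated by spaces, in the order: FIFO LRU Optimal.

Answer: 8 8 7

Derivation:
--- FIFO ---
  step 0: ref 6 -> FAULT, frames=[6,-] (faults so far: 1)
  step 1: ref 2 -> FAULT, frames=[6,2] (faults so far: 2)
  step 2: ref 2 -> HIT, frames=[6,2] (faults so far: 2)
  step 3: ref 7 -> FAULT, evict 6, frames=[7,2] (faults so far: 3)
  step 4: ref 7 -> HIT, frames=[7,2] (faults so far: 3)
  step 5: ref 5 -> FAULT, evict 2, frames=[7,5] (faults so far: 4)
  step 6: ref 5 -> HIT, frames=[7,5] (faults so far: 4)
  step 7: ref 7 -> HIT, frames=[7,5] (faults so far: 4)
  step 8: ref 3 -> FAULT, evict 7, frames=[3,5] (faults so far: 5)
  step 9: ref 5 -> HIT, frames=[3,5] (faults so far: 5)
  step 10: ref 2 -> FAULT, evict 5, frames=[3,2] (faults so far: 6)
  step 11: ref 5 -> FAULT, evict 3, frames=[5,2] (faults so far: 7)
  step 12: ref 6 -> FAULT, evict 2, frames=[5,6] (faults so far: 8)
  FIFO total faults: 8
--- LRU ---
  step 0: ref 6 -> FAULT, frames=[6,-] (faults so far: 1)
  step 1: ref 2 -> FAULT, frames=[6,2] (faults so far: 2)
  step 2: ref 2 -> HIT, frames=[6,2] (faults so far: 2)
  step 3: ref 7 -> FAULT, evict 6, frames=[7,2] (faults so far: 3)
  step 4: ref 7 -> HIT, frames=[7,2] (faults so far: 3)
  step 5: ref 5 -> FAULT, evict 2, frames=[7,5] (faults so far: 4)
  step 6: ref 5 -> HIT, frames=[7,5] (faults so far: 4)
  step 7: ref 7 -> HIT, frames=[7,5] (faults so far: 4)
  step 8: ref 3 -> FAULT, evict 5, frames=[7,3] (faults so far: 5)
  step 9: ref 5 -> FAULT, evict 7, frames=[5,3] (faults so far: 6)
  step 10: ref 2 -> FAULT, evict 3, frames=[5,2] (faults so far: 7)
  step 11: ref 5 -> HIT, frames=[5,2] (faults so far: 7)
  step 12: ref 6 -> FAULT, evict 2, frames=[5,6] (faults so far: 8)
  LRU total faults: 8
--- Optimal ---
  step 0: ref 6 -> FAULT, frames=[6,-] (faults so far: 1)
  step 1: ref 2 -> FAULT, frames=[6,2] (faults so far: 2)
  step 2: ref 2 -> HIT, frames=[6,2] (faults so far: 2)
  step 3: ref 7 -> FAULT, evict 6, frames=[7,2] (faults so far: 3)
  step 4: ref 7 -> HIT, frames=[7,2] (faults so far: 3)
  step 5: ref 5 -> FAULT, evict 2, frames=[7,5] (faults so far: 4)
  step 6: ref 5 -> HIT, frames=[7,5] (faults so far: 4)
  step 7: ref 7 -> HIT, frames=[7,5] (faults so far: 4)
  step 8: ref 3 -> FAULT, evict 7, frames=[3,5] (faults so far: 5)
  step 9: ref 5 -> HIT, frames=[3,5] (faults so far: 5)
  step 10: ref 2 -> FAULT, evict 3, frames=[2,5] (faults so far: 6)
  step 11: ref 5 -> HIT, frames=[2,5] (faults so far: 6)
  step 12: ref 6 -> FAULT, evict 2, frames=[6,5] (faults so far: 7)
  Optimal total faults: 7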